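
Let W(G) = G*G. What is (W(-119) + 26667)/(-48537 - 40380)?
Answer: -40828/88917 ≈ -0.45917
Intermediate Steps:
W(G) = G²
(W(-119) + 26667)/(-48537 - 40380) = ((-119)² + 26667)/(-48537 - 40380) = (14161 + 26667)/(-88917) = 40828*(-1/88917) = -40828/88917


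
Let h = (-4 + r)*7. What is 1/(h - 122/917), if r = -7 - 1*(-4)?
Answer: -917/45055 ≈ -0.020353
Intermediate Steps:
r = -3 (r = -7 + 4 = -3)
h = -49 (h = (-4 - 3)*7 = -7*7 = -49)
1/(h - 122/917) = 1/(-49 - 122/917) = 1/(-45055/917) = -917/45055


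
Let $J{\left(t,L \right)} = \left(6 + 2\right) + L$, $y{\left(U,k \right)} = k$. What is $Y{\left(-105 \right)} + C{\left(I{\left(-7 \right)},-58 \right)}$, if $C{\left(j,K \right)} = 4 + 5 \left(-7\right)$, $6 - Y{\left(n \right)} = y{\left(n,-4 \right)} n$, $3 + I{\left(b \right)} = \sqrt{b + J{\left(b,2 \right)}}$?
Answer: $-445$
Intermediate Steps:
$J{\left(t,L \right)} = 8 + L$
$I{\left(b \right)} = -3 + \sqrt{10 + b}$ ($I{\left(b \right)} = -3 + \sqrt{b + \left(8 + 2\right)} = -3 + \sqrt{b + 10} = -3 + \sqrt{10 + b}$)
$Y{\left(n \right)} = 6 + 4 n$ ($Y{\left(n \right)} = 6 - - 4 n = 6 + 4 n$)
$C{\left(j,K \right)} = -31$ ($C{\left(j,K \right)} = 4 - 35 = -31$)
$Y{\left(-105 \right)} + C{\left(I{\left(-7 \right)},-58 \right)} = \left(6 + 4 \left(-105\right)\right) - 31 = \left(6 - 420\right) - 31 = -414 - 31 = -445$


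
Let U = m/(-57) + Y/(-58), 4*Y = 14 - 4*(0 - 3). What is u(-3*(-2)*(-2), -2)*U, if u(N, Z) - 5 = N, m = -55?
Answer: -39473/6612 ≈ -5.9699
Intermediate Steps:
u(N, Z) = 5 + N
Y = 13/2 (Y = (14 - 4*(0 - 3))/4 = (14 - 4*(-3))/4 = (14 - 1*(-12))/4 = (14 + 12)/4 = (¼)*26 = 13/2 ≈ 6.5000)
U = 5639/6612 (U = -55/(-57) + (13/2)/(-58) = -55*(-1/57) + (13/2)*(-1/58) = 55/57 - 13/116 = 5639/6612 ≈ 0.85284)
u(-3*(-2)*(-2), -2)*U = (5 - 3*(-2)*(-2))*(5639/6612) = (5 + 6*(-2))*(5639/6612) = (5 - 12)*(5639/6612) = -7*5639/6612 = -39473/6612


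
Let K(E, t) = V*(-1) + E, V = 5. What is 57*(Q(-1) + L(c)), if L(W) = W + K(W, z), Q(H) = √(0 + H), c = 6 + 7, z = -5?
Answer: 1197 + 57*I ≈ 1197.0 + 57.0*I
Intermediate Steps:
c = 13
K(E, t) = -5 + E (K(E, t) = 5*(-1) + E = -5 + E)
Q(H) = √H
L(W) = -5 + 2*W (L(W) = W + (-5 + W) = -5 + 2*W)
57*(Q(-1) + L(c)) = 57*(√(-1) + (-5 + 2*13)) = 57*(I + (-5 + 26)) = 57*(I + 21) = 57*(21 + I) = 1197 + 57*I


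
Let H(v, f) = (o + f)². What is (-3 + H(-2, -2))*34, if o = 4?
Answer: 34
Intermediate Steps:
H(v, f) = (4 + f)²
(-3 + H(-2, -2))*34 = (-3 + (4 - 2)²)*34 = (-3 + 2²)*34 = (-3 + 4)*34 = 1*34 = 34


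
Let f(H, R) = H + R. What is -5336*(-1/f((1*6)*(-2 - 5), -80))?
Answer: -2668/61 ≈ -43.738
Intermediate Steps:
-5336*(-1/f((1*6)*(-2 - 5), -80)) = -5336*(-1/((1*6)*(-2 - 5) - 80)) = -5336*(-1/(6*(-7) - 80)) = -5336*(-1/(-42 - 80)) = -5336/((-1*(-122))) = -5336/122 = -5336*1/122 = -2668/61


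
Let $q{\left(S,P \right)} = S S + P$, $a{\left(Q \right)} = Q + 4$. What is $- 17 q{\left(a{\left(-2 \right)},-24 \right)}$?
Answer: $340$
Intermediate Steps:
$a{\left(Q \right)} = 4 + Q$
$q{\left(S,P \right)} = P + S^{2}$ ($q{\left(S,P \right)} = S^{2} + P = P + S^{2}$)
$- 17 q{\left(a{\left(-2 \right)},-24 \right)} = - 17 \left(-24 + \left(4 - 2\right)^{2}\right) = - 17 \left(-24 + 2^{2}\right) = - 17 \left(-24 + 4\right) = \left(-17\right) \left(-20\right) = 340$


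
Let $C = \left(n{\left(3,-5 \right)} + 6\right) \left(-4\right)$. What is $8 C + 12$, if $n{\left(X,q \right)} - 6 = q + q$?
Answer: $-52$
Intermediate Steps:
$n{\left(X,q \right)} = 6 + 2 q$ ($n{\left(X,q \right)} = 6 + \left(q + q\right) = 6 + 2 q$)
$C = -8$ ($C = \left(\left(6 + 2 \left(-5\right)\right) + 6\right) \left(-4\right) = \left(\left(6 - 10\right) + 6\right) \left(-4\right) = \left(-4 + 6\right) \left(-4\right) = 2 \left(-4\right) = -8$)
$8 C + 12 = 8 \left(-8\right) + 12 = -64 + 12 = -52$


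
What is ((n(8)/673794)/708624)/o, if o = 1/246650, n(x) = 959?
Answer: 16895525/34104757104 ≈ 0.00049540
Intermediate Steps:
o = 1/246650 ≈ 4.0543e-6
((n(8)/673794)/708624)/o = ((959/673794)/708624)/(1/246650) = ((959*(1/673794))*(1/708624))*246650 = ((959/673794)*(1/708624))*246650 = (137/68209514208)*246650 = 16895525/34104757104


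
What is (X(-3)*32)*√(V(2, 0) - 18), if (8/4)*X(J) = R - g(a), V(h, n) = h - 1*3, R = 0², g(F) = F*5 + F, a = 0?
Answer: 0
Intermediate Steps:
g(F) = 6*F (g(F) = 5*F + F = 6*F)
R = 0
V(h, n) = -3 + h (V(h, n) = h - 3 = -3 + h)
X(J) = 0 (X(J) = (0 - 6*0)/2 = (0 - 1*0)/2 = (0 + 0)/2 = (½)*0 = 0)
(X(-3)*32)*√(V(2, 0) - 18) = (0*32)*√((-3 + 2) - 18) = 0*√(-1 - 18) = 0*√(-19) = 0*(I*√19) = 0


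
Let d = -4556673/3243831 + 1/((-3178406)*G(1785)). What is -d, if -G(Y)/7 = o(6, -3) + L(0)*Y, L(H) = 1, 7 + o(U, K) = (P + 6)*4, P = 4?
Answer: 61436702758254319/43735918936583412 ≈ 1.4047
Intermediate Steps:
o(U, K) = 33 (o(U, K) = -7 + (4 + 6)*4 = -7 + 10*4 = -7 + 40 = 33)
G(Y) = -231 - 7*Y (G(Y) = -7*(33 + 1*Y) = -7*(33 + Y) = -231 - 7*Y)
d = -61436702758254319/43735918936583412 (d = -4556673/3243831 + 1/((-3178406)*(-231 - 7*1785)) = -4556673*1/3243831 - 1/(3178406*(-231 - 12495)) = -1518891/1081277 - 1/3178406/(-12726) = -1518891/1081277 - 1/3178406*(-1/12726) = -1518891/1081277 + 1/40448394756 = -61436702758254319/43735918936583412 ≈ -1.4047)
-d = -1*(-61436702758254319/43735918936583412) = 61436702758254319/43735918936583412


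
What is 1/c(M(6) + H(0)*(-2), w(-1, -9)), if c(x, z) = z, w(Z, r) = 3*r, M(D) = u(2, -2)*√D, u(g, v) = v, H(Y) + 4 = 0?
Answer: -1/27 ≈ -0.037037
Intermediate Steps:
H(Y) = -4 (H(Y) = -4 + 0 = -4)
M(D) = -2*√D
1/c(M(6) + H(0)*(-2), w(-1, -9)) = 1/(3*(-9)) = 1/(-27) = -1/27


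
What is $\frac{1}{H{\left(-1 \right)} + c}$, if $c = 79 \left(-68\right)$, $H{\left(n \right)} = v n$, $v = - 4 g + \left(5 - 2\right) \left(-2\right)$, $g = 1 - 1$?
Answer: $- \frac{1}{5366} \approx -0.00018636$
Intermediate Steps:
$g = 0$ ($g = 1 - 1 = 0$)
$v = -6$ ($v = \left(-4\right) 0 + \left(5 - 2\right) \left(-2\right) = 0 + 3 \left(-2\right) = 0 - 6 = -6$)
$H{\left(n \right)} = - 6 n$
$c = -5372$
$\frac{1}{H{\left(-1 \right)} + c} = \frac{1}{\left(-6\right) \left(-1\right) - 5372} = \frac{1}{6 - 5372} = \frac{1}{-5366} = - \frac{1}{5366}$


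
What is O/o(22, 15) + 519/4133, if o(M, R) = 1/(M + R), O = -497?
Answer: -76001218/4133 ≈ -18389.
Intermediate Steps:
O/o(22, 15) + 519/4133 = -497/(1/(22 + 15)) + 519/4133 = -497/(1/37) + 519*(1/4133) = -497/1/37 + 519/4133 = -497*37 + 519/4133 = -18389 + 519/4133 = -76001218/4133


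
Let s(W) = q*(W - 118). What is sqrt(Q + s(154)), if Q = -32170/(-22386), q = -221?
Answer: I*sqrt(996573489639)/11193 ≈ 89.188*I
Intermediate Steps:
Q = 16085/11193 (Q = -32170*(-1/22386) = 16085/11193 ≈ 1.4371)
s(W) = 26078 - 221*W (s(W) = -221*(W - 118) = -221*(-118 + W) = 26078 - 221*W)
sqrt(Q + s(154)) = sqrt(16085/11193 + (26078 - 221*154)) = sqrt(16085/11193 + (26078 - 34034)) = sqrt(16085/11193 - 7956) = sqrt(-89035423/11193) = I*sqrt(996573489639)/11193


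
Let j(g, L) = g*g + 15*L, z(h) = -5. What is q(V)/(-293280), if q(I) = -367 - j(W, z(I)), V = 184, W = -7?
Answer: 341/293280 ≈ 0.0011627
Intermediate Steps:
j(g, L) = g**2 + 15*L
q(I) = -341 (q(I) = -367 - ((-7)**2 + 15*(-5)) = -367 - (49 - 75) = -367 - 1*(-26) = -367 + 26 = -341)
q(V)/(-293280) = -341/(-293280) = -341*(-1/293280) = 341/293280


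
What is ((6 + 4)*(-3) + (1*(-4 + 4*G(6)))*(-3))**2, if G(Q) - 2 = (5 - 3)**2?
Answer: 8100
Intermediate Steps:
G(Q) = 6 (G(Q) = 2 + (5 - 3)**2 = 2 + 2**2 = 2 + 4 = 6)
((6 + 4)*(-3) + (1*(-4 + 4*G(6)))*(-3))**2 = ((6 + 4)*(-3) + (1*(-4 + 4*6))*(-3))**2 = (10*(-3) + (1*(-4 + 24))*(-3))**2 = (-30 + (1*20)*(-3))**2 = (-30 + 20*(-3))**2 = (-30 - 60)**2 = (-90)**2 = 8100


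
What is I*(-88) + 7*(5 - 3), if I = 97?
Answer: -8522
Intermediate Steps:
I*(-88) + 7*(5 - 3) = 97*(-88) + 7*(5 - 3) = -8536 + 7*2 = -8536 + 14 = -8522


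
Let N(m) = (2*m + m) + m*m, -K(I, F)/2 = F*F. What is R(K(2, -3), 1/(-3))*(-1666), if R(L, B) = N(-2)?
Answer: 3332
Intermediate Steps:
K(I, F) = -2*F² (K(I, F) = -2*F*F = -2*F²)
N(m) = m² + 3*m (N(m) = 3*m + m² = m² + 3*m)
R(L, B) = -2 (R(L, B) = -2*(3 - 2) = -2*1 = -2)
R(K(2, -3), 1/(-3))*(-1666) = -2*(-1666) = 3332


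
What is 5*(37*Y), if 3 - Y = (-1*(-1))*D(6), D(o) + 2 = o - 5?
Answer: 740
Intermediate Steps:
D(o) = -7 + o (D(o) = -2 + (o - 5) = -2 + (-5 + o) = -7 + o)
Y = 4 (Y = 3 - (-1*(-1))*(-7 + 6) = 3 - (-1) = 3 - 1*(-1) = 3 + 1 = 4)
5*(37*Y) = 5*(37*4) = 5*148 = 740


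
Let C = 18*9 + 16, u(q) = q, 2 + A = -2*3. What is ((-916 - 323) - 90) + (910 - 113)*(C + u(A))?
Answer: 134161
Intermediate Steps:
A = -8 (A = -2 - 2*3 = -2 - 6 = -8)
C = 178 (C = 162 + 16 = 178)
((-916 - 323) - 90) + (910 - 113)*(C + u(A)) = ((-916 - 323) - 90) + (910 - 113)*(178 - 8) = (-1239 - 90) + 797*170 = -1329 + 135490 = 134161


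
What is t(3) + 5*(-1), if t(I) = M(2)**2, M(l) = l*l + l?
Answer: 31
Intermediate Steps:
M(l) = l + l**2 (M(l) = l**2 + l = l + l**2)
t(I) = 36 (t(I) = (2*(1 + 2))**2 = (2*3)**2 = 6**2 = 36)
t(3) + 5*(-1) = 36 + 5*(-1) = 36 - 5 = 31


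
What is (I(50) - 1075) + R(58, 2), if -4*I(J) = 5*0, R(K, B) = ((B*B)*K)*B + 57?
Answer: -554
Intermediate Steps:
R(K, B) = 57 + K*B**3 (R(K, B) = (B**2*K)*B + 57 = (K*B**2)*B + 57 = K*B**3 + 57 = 57 + K*B**3)
I(J) = 0 (I(J) = -5*0/4 = -1/4*0 = 0)
(I(50) - 1075) + R(58, 2) = (0 - 1075) + (57 + 58*2**3) = -1075 + (57 + 58*8) = -1075 + (57 + 464) = -1075 + 521 = -554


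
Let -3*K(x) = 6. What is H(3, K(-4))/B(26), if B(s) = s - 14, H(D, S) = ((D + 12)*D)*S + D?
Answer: -29/4 ≈ -7.2500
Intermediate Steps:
K(x) = -2 (K(x) = -1/3*6 = -2)
H(D, S) = D + D*S*(12 + D) (H(D, S) = ((12 + D)*D)*S + D = (D*(12 + D))*S + D = D*S*(12 + D) + D = D + D*S*(12 + D))
B(s) = -14 + s
H(3, K(-4))/B(26) = (3*(1 + 12*(-2) + 3*(-2)))/(-14 + 26) = (3*(1 - 24 - 6))/12 = (3*(-29))*(1/12) = -87*1/12 = -29/4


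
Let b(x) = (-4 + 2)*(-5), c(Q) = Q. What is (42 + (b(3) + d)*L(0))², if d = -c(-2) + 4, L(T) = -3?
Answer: 36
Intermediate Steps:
b(x) = 10 (b(x) = -2*(-5) = 10)
d = 6 (d = -1*(-2) + 4 = 2 + 4 = 6)
(42 + (b(3) + d)*L(0))² = (42 + (10 + 6)*(-3))² = (42 + 16*(-3))² = (42 - 48)² = (-6)² = 36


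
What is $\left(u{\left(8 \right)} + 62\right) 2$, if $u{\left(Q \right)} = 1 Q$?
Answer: $140$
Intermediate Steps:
$u{\left(Q \right)} = Q$
$\left(u{\left(8 \right)} + 62\right) 2 = \left(8 + 62\right) 2 = 70 \cdot 2 = 140$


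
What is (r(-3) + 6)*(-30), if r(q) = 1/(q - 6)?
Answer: -530/3 ≈ -176.67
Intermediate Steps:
r(q) = 1/(-6 + q)
(r(-3) + 6)*(-30) = (1/(-6 - 3) + 6)*(-30) = (1/(-9) + 6)*(-30) = (-⅑ + 6)*(-30) = (53/9)*(-30) = -530/3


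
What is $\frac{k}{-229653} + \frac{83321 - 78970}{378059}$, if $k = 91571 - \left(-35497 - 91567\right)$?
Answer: $- \frac{81657709262}{86822383527} \approx -0.94051$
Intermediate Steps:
$k = 218635$ ($k = 91571 - -127064 = 91571 + 127064 = 218635$)
$\frac{k}{-229653} + \frac{83321 - 78970}{378059} = \frac{218635}{-229653} + \frac{83321 - 78970}{378059} = 218635 \left(- \frac{1}{229653}\right) + \left(83321 - 78970\right) \frac{1}{378059} = - \frac{218635}{229653} + 4351 \cdot \frac{1}{378059} = - \frac{218635}{229653} + \frac{4351}{378059} = - \frac{81657709262}{86822383527}$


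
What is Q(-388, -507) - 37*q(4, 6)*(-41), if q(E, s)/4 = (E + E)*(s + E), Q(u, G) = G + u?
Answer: 484545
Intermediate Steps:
q(E, s) = 8*E*(E + s) (q(E, s) = 4*((E + E)*(s + E)) = 4*((2*E)*(E + s)) = 4*(2*E*(E + s)) = 8*E*(E + s))
Q(-388, -507) - 37*q(4, 6)*(-41) = (-507 - 388) - 296*4*(4 + 6)*(-41) = -895 - 296*4*10*(-41) = -895 - 37*320*(-41) = -895 - 11840*(-41) = -895 + 485440 = 484545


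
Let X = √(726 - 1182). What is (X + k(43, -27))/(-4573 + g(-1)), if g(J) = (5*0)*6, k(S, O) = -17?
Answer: 1/269 - 2*I*√114/4573 ≈ 0.0037175 - 0.0046696*I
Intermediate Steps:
X = 2*I*√114 (X = √(-456) = 2*I*√114 ≈ 21.354*I)
g(J) = 0 (g(J) = 0*6 = 0)
(X + k(43, -27))/(-4573 + g(-1)) = (2*I*√114 - 17)/(-4573 + 0) = (-17 + 2*I*√114)/(-4573) = (-17 + 2*I*√114)*(-1/4573) = 1/269 - 2*I*√114/4573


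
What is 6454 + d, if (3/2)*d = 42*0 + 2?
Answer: 19366/3 ≈ 6455.3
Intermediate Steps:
d = 4/3 (d = 2*(42*0 + 2)/3 = 2*(0 + 2)/3 = (⅔)*2 = 4/3 ≈ 1.3333)
6454 + d = 6454 + 4/3 = 19366/3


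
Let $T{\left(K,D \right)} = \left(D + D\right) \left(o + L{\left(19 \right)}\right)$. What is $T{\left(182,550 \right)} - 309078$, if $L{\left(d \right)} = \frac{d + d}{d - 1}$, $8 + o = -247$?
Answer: $- \frac{5285302}{9} \approx -5.8726 \cdot 10^{5}$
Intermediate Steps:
$o = -255$ ($o = -8 - 247 = -255$)
$L{\left(d \right)} = \frac{2 d}{-1 + d}$
$T{\left(K,D \right)} = - \frac{4552 D}{9}$ ($T{\left(K,D \right)} = \left(D + D\right) \left(-255 + 2 \cdot 19 \frac{1}{-1 + 19}\right) = 2 D \left(-255 + 2 \cdot 19 \cdot \frac{1}{18}\right) = 2 D \left(-255 + \frac{19}{9}\right) = 2 D \left(- \frac{2276}{9}\right) = - \frac{4552 D}{9}$)
$T{\left(182,550 \right)} - 309078 = \left(- \frac{4552}{9}\right) 550 - 309078 = - \frac{2503600}{9} - 309078 = - \frac{5285302}{9}$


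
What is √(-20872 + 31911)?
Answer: √11039 ≈ 105.07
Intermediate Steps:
√(-20872 + 31911) = √11039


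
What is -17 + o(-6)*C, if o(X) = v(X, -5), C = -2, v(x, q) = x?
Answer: -5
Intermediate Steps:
o(X) = X
-17 + o(-6)*C = -17 - 6*(-2) = -17 + 12 = -5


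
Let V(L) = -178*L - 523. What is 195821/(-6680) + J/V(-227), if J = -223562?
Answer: -9303323103/266418440 ≈ -34.920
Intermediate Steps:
V(L) = -523 - 178*L
195821/(-6680) + J/V(-227) = 195821/(-6680) - 223562/(-523 - 178*(-227)) = 195821*(-1/6680) - 223562/(-523 + 40406) = -195821/6680 - 223562/39883 = -9303323103/266418440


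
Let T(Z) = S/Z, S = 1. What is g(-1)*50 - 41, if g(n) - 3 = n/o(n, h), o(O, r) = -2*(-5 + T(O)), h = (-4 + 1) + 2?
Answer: 629/6 ≈ 104.83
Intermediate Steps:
h = -1 (h = -3 + 2 = -1)
T(Z) = 1/Z
o(O, r) = 10 - 2/O (o(O, r) = -2*(-5 + 1/O) = 10 - 2/O)
g(n) = 3 + n/(10 - 2/n)
g(-1)*50 - 41 = (3 - 1/(10 - 2/(-1)))*50 - 41 = (3 - 1/(10 - 2*(-1)))*50 - 41 = (3 - 1/(10 + 2))*50 - 41 = (3 - 1/12)*50 - 41 = (35/12)*50 - 41 = 875/6 - 41 = 629/6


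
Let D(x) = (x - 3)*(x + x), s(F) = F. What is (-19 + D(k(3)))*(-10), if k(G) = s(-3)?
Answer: -170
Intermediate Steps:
k(G) = -3
D(x) = 2*x*(-3 + x) (D(x) = (-3 + x)*(2*x) = 2*x*(-3 + x))
(-19 + D(k(3)))*(-10) = (-19 + 2*(-3)*(-3 - 3))*(-10) = (-19 + 2*(-3)*(-6))*(-10) = (-19 + 36)*(-10) = 17*(-10) = -170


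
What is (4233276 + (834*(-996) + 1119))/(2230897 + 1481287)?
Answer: 3403731/3712184 ≈ 0.91691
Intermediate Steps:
(4233276 + (834*(-996) + 1119))/(2230897 + 1481287) = (4233276 + (-830664 + 1119))/3712184 = (4233276 - 829545)*(1/3712184) = 3403731*(1/3712184) = 3403731/3712184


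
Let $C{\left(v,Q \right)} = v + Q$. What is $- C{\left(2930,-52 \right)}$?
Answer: $-2878$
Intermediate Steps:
$C{\left(v,Q \right)} = Q + v$
$- C{\left(2930,-52 \right)} = - (-52 + 2930) = \left(-1\right) 2878 = -2878$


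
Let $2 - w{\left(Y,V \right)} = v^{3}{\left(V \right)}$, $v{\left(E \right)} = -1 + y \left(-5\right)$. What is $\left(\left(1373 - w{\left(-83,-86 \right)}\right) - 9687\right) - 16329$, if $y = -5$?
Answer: $-10821$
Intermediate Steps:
$v{\left(E \right)} = 24$ ($v{\left(E \right)} = -1 - -25 = -1 + 25 = 24$)
$w{\left(Y,V \right)} = -13822$ ($w{\left(Y,V \right)} = 2 - 24^{3} = 2 - 13824 = -13822$)
$\left(\left(1373 - w{\left(-83,-86 \right)}\right) - 9687\right) - 16329 = \left(\left(1373 - -13822\right) - 9687\right) - 16329 = \left(\left(1373 + 13822\right) - 9687\right) - 16329 = \left(15195 - 9687\right) - 16329 = 5508 - 16329 = -10821$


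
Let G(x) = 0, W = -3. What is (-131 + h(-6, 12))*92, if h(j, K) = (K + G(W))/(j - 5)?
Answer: -133676/11 ≈ -12152.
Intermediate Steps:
h(j, K) = K/(-5 + j) (h(j, K) = (K + 0)/(j - 5) = K/(-5 + j))
(-131 + h(-6, 12))*92 = (-131 + 12/(-5 - 6))*92 = (-131 + 12/(-11))*92 = (-131 + 12*(-1/11))*92 = (-131 - 12/11)*92 = -1453/11*92 = -133676/11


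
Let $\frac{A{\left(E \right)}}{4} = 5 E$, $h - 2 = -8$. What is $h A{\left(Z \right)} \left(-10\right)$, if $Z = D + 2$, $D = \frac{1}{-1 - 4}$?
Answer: $2160$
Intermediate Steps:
$D = - \frac{1}{5}$ ($D = \frac{1}{-5} = - \frac{1}{5} \approx -0.2$)
$Z = \frac{9}{5}$ ($Z = - \frac{1}{5} + 2 = \frac{9}{5} \approx 1.8$)
$h = -6$ ($h = 2 - 8 = -6$)
$A{\left(E \right)} = 20 E$ ($A{\left(E \right)} = 4 \cdot 5 E = 20 E$)
$h A{\left(Z \right)} \left(-10\right) = - 6 \cdot 20 \cdot \frac{9}{5} \left(-10\right) = \left(-6\right) 36 \left(-10\right) = \left(-216\right) \left(-10\right) = 2160$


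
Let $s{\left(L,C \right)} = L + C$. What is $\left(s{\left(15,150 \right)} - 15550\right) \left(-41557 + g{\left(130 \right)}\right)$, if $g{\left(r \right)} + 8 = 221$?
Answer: $636077440$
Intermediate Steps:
$g{\left(r \right)} = 213$ ($g{\left(r \right)} = -8 + 221 = 213$)
$s{\left(L,C \right)} = C + L$
$\left(s{\left(15,150 \right)} - 15550\right) \left(-41557 + g{\left(130 \right)}\right) = \left(\left(150 + 15\right) - 15550\right) \left(-41557 + 213\right) = \left(165 - 15550\right) \left(-41344\right) = \left(-15385\right) \left(-41344\right) = 636077440$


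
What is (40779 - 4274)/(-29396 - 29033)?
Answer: -5215/8347 ≈ -0.62477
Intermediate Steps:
(40779 - 4274)/(-29396 - 29033) = 36505/(-58429) = 36505*(-1/58429) = -5215/8347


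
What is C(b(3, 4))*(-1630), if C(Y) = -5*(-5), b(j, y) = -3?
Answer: -40750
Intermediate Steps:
C(Y) = 25
C(b(3, 4))*(-1630) = 25*(-1630) = -40750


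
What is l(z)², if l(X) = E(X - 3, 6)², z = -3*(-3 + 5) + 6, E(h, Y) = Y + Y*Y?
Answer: 3111696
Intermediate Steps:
E(h, Y) = Y + Y²
z = 0 (z = -3*2 + 6 = -6 + 6 = 0)
l(X) = 1764 (l(X) = (6*(1 + 6))² = (6*7)² = 42² = 1764)
l(z)² = 1764² = 3111696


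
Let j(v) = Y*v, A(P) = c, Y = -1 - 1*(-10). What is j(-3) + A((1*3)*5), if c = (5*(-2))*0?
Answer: -27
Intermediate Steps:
c = 0 (c = -10*0 = 0)
Y = 9 (Y = -1 + 10 = 9)
A(P) = 0
j(v) = 9*v
j(-3) + A((1*3)*5) = 9*(-3) + 0 = -27 + 0 = -27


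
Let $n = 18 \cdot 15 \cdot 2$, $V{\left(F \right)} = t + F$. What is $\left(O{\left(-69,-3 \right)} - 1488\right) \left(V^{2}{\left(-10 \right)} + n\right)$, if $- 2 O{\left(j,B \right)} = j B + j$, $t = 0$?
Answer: $-996480$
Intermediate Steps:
$V{\left(F \right)} = F$ ($V{\left(F \right)} = 0 + F = F$)
$n = 540$ ($n = 270 \cdot 2 = 540$)
$O{\left(j,B \right)} = - \frac{j}{2} - \frac{B j}{2}$ ($O{\left(j,B \right)} = - \frac{j B + j}{2} = - \frac{B j + j}{2} = - \frac{j + B j}{2} = - \frac{j}{2} - \frac{B j}{2}$)
$\left(O{\left(-69,-3 \right)} - 1488\right) \left(V^{2}{\left(-10 \right)} + n\right) = \left(\left(- \frac{1}{2}\right) \left(-69\right) \left(1 - 3\right) - 1488\right) \left(\left(-10\right)^{2} + 540\right) = \left(\left(- \frac{1}{2}\right) \left(-69\right) \left(-2\right) - 1488\right) \left(100 + 540\right) = \left(-69 - 1488\right) 640 = \left(-1557\right) 640 = -996480$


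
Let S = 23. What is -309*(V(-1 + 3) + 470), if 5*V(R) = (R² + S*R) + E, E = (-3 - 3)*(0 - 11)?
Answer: -761994/5 ≈ -1.5240e+5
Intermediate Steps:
E = 66 (E = -6*(-11) = 66)
V(R) = 66/5 + R²/5 + 23*R/5 (V(R) = ((R² + 23*R) + 66)/5 = (66 + R² + 23*R)/5 = 66/5 + R²/5 + 23*R/5)
-309*(V(-1 + 3) + 470) = -309*((66/5 + (-1 + 3)²/5 + 23*(-1 + 3)/5) + 470) = -309*((66/5 + (⅕)*2² + (23/5)*2) + 470) = -309*((66/5 + (⅕)*4 + 46/5) + 470) = -309*((66/5 + ⅘ + 46/5) + 470) = -309*(116/5 + 470) = -309*2466/5 = -761994/5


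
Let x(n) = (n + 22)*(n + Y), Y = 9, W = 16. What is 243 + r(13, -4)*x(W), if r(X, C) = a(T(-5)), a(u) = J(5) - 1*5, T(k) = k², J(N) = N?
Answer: 243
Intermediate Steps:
a(u) = 0 (a(u) = 5 - 1*5 = 5 - 5 = 0)
r(X, C) = 0
x(n) = (9 + n)*(22 + n) (x(n) = (n + 22)*(n + 9) = (22 + n)*(9 + n) = (9 + n)*(22 + n))
243 + r(13, -4)*x(W) = 243 + 0*(198 + 16² + 31*16) = 243 + 0*(198 + 256 + 496) = 243 + 0*950 = 243 + 0 = 243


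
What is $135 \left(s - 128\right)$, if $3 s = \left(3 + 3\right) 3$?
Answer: $-16470$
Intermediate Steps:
$s = 6$ ($s = \frac{\left(3 + 3\right) 3}{3} = \frac{6 \cdot 3}{3} = \frac{1}{3} \cdot 18 = 6$)
$135 \left(s - 128\right) = 135 \left(6 - 128\right) = 135 \left(-122\right) = -16470$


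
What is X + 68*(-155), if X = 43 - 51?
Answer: -10548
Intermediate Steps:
X = -8
X + 68*(-155) = -8 + 68*(-155) = -8 - 10540 = -10548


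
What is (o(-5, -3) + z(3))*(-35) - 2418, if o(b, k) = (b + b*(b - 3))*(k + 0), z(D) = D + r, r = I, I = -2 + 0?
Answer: 1222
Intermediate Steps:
I = -2
r = -2
z(D) = -2 + D (z(D) = D - 2 = -2 + D)
o(b, k) = k*(b + b*(-3 + b)) (o(b, k) = (b + b*(-3 + b))*k = k*(b + b*(-3 + b)))
(o(-5, -3) + z(3))*(-35) - 2418 = (-5*(-3)*(-2 - 5) + (-2 + 3))*(-35) - 2418 = (-5*(-3)*(-7) + 1)*(-35) - 2418 = (-105 + 1)*(-35) - 2418 = -104*(-35) - 2418 = 3640 - 2418 = 1222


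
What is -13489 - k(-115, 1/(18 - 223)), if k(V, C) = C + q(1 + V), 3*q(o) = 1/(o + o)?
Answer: -1891426691/140220 ≈ -13489.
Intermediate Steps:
q(o) = 1/(6*o) (q(o) = 1/(3*(o + o)) = 1/(3*((2*o))) = (1/(2*o))/3 = 1/(6*o))
k(V, C) = C + 1/(6*(1 + V))
-13489 - k(-115, 1/(18 - 223)) = -13489 - (⅙ + (1 - 115)/(18 - 223))/(1 - 115) = -13489 - (⅙ - 114/(-205))/(-114) = -13489 - (-1)*(⅙ - 1/205*(-114))/114 = -13489 - (-1)*(⅙ + 114/205)/114 = -13489 - (-1)*889/(114*1230) = -13489 - 1*(-889/140220) = -13489 + 889/140220 = -1891426691/140220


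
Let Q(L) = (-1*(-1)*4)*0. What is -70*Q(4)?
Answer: 0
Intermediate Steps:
Q(L) = 0 (Q(L) = (1*4)*0 = 4*0 = 0)
-70*Q(4) = -70*0 = 0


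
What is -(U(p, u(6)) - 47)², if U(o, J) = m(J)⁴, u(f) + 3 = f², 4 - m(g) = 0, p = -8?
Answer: -43681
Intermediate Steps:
m(g) = 4 (m(g) = 4 - 1*0 = 4 + 0 = 4)
u(f) = -3 + f²
U(o, J) = 256 (U(o, J) = 4⁴ = 256)
-(U(p, u(6)) - 47)² = -(256 - 47)² = -1*209² = -1*43681 = -43681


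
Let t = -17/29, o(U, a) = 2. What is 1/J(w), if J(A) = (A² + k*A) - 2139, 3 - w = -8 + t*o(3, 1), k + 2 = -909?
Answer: -841/11000197 ≈ -7.6453e-5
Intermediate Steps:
k = -911 (k = -2 - 909 = -911)
t = -17/29 (t = -17*1/29 = -17/29 ≈ -0.58621)
w = 353/29 (w = 3 - (-8 - 17/29*2) = 3 - (-8 - 34/29) = 3 - 1*(-266/29) = 3 + 266/29 = 353/29 ≈ 12.172)
J(A) = -2139 + A² - 911*A (J(A) = (A² - 911*A) - 2139 = -2139 + A² - 911*A)
1/J(w) = 1/(-2139 + (353/29)² - 911*353/29) = 1/(-2139 + 124609/841 - 321583/29) = 1/(-11000197/841) = -841/11000197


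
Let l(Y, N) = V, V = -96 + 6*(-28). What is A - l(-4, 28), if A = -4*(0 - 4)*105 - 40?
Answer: 1904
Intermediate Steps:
V = -264 (V = -96 - 168 = -264)
l(Y, N) = -264
A = 1640 (A = -4*(-4)*105 - 40 = 16*105 - 40 = 1680 - 40 = 1640)
A - l(-4, 28) = 1640 - 1*(-264) = 1640 + 264 = 1904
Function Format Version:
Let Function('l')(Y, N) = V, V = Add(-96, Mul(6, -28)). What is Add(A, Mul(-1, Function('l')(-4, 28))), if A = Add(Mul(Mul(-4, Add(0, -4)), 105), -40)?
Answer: 1904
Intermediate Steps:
V = -264 (V = Add(-96, -168) = -264)
Function('l')(Y, N) = -264
A = 1640 (A = Add(Mul(Mul(-4, -4), 105), -40) = Add(Mul(16, 105), -40) = Add(1680, -40) = 1640)
Add(A, Mul(-1, Function('l')(-4, 28))) = Add(1640, Mul(-1, -264)) = Add(1640, 264) = 1904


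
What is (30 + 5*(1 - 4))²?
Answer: 225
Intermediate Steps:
(30 + 5*(1 - 4))² = (30 + 5*(-3))² = (30 - 15)² = 15² = 225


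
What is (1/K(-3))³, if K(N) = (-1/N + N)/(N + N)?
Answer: 729/64 ≈ 11.391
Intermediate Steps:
K(N) = (N - 1/N)/(2*N) (K(N) = (N - 1/N)/((2*N)) = (N - 1/N)*(1/(2*N)) = (N - 1/N)/(2*N))
(1/K(-3))³ = (1/((½)*(-1 + (-3)²)/(-3)²))³ = (1/((½)*(⅑)*(-1 + 9)))³ = (1/((½)*(⅑)*8))³ = (1/(4/9))³ = (9/4)³ = 729/64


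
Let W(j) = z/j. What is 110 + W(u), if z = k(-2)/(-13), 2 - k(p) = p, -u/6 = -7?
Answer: 30028/273 ≈ 109.99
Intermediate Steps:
u = 42 (u = -6*(-7) = 42)
k(p) = 2 - p
z = -4/13 (z = (2 - 1*(-2))/(-13) = (2 + 2)*(-1/13) = 4*(-1/13) = -4/13 ≈ -0.30769)
W(j) = -4/(13*j)
110 + W(u) = 110 - 4/13/42 = 110 - 4/13*1/42 = 110 - 2/273 = 30028/273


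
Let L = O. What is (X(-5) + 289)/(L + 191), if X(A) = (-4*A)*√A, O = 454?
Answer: 289/645 + 4*I*√5/129 ≈ 0.44806 + 0.069335*I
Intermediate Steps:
L = 454
X(A) = -4*A^(3/2)
(X(-5) + 289)/(L + 191) = (-(-20)*I*√5 + 289)/(454 + 191) = (-(-20)*I*√5 + 289)/645 = (20*I*√5 + 289)*(1/645) = (289 + 20*I*√5)*(1/645) = 289/645 + 4*I*√5/129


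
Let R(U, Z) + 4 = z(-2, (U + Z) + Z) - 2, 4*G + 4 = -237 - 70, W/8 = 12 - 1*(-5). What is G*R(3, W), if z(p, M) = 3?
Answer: 933/4 ≈ 233.25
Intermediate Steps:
W = 136 (W = 8*(12 - 1*(-5)) = 8*(12 + 5) = 8*17 = 136)
G = -311/4 (G = -1 + (-237 - 70)/4 = -1 + (1/4)*(-307) = -1 - 307/4 = -311/4 ≈ -77.750)
R(U, Z) = -3 (R(U, Z) = -4 + (3 - 2) = -4 + 1 = -3)
G*R(3, W) = -311/4*(-3) = 933/4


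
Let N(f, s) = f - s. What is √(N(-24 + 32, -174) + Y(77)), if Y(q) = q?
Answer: √259 ≈ 16.093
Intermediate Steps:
√(N(-24 + 32, -174) + Y(77)) = √(((-24 + 32) - 1*(-174)) + 77) = √((8 + 174) + 77) = √(182 + 77) = √259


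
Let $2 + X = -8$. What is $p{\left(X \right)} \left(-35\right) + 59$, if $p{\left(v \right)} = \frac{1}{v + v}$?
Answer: $\frac{243}{4} \approx 60.75$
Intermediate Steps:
$X = -10$ ($X = -2 - 8 = -10$)
$p{\left(v \right)} = \frac{1}{2 v}$
$p{\left(X \right)} \left(-35\right) + 59 = \frac{1}{2 \left(-10\right)} \left(-35\right) + 59 = \frac{1}{2} \left(- \frac{1}{10}\right) \left(-35\right) + 59 = \left(- \frac{1}{20}\right) \left(-35\right) + 59 = \frac{7}{4} + 59 = \frac{243}{4}$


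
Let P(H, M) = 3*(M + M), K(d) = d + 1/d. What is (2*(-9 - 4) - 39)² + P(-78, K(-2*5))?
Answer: 20822/5 ≈ 4164.4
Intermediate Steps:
P(H, M) = 6*M (P(H, M) = 3*(2*M) = 6*M)
(2*(-9 - 4) - 39)² + P(-78, K(-2*5)) = (2*(-9 - 4) - 39)² + 6*(-2*5 + 1/(-2*5)) = (2*(-13) - 39)² + 6*(-10 + 1/(-10)) = (-26 - 39)² + 6*(-10 - ⅒) = (-65)² + 6*(-101/10) = 4225 - 303/5 = 20822/5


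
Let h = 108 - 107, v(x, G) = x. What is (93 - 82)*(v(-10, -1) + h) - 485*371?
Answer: -180034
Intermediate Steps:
h = 1
(93 - 82)*(v(-10, -1) + h) - 485*371 = (93 - 82)*(-10 + 1) - 485*371 = 11*(-9) - 179935 = -99 - 179935 = -180034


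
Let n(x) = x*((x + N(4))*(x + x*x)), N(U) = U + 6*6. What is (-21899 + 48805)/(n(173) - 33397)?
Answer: 26906/1109195201 ≈ 2.4257e-5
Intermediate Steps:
N(U) = 36 + U (N(U) = U + 36 = 36 + U)
n(x) = x*(40 + x)*(x + x²) (n(x) = x*((x + (36 + 4))*(x + x*x)) = x*((x + 40)*(x + x²)) = x*((40 + x)*(x + x²)) = x*(40 + x)*(x + x²))
(-21899 + 48805)/(n(173) - 33397) = (-21899 + 48805)/(173²*(40 + 173² + 41*173) - 33397) = 26906/(29929*(40 + 29929 + 7093) - 33397) = 26906/(29929*37062 - 33397) = 26906/(1109228598 - 33397) = 26906/1109195201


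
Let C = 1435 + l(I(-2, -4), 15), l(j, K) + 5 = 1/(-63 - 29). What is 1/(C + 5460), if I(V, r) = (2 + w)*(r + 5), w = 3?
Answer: 92/633879 ≈ 0.00014514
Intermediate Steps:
I(V, r) = 25 + 5*r (I(V, r) = (2 + 3)*(r + 5) = 5*(5 + r) = 25 + 5*r)
l(j, K) = -461/92 (l(j, K) = -5 + 1/(-63 - 29) = -5 + 1/(-92) = -5 - 1/92 = -461/92)
C = 131559/92 (C = 1435 - 461/92 = 131559/92 ≈ 1430.0)
1/(C + 5460) = 1/(131559/92 + 5460) = 1/(633879/92) = 92/633879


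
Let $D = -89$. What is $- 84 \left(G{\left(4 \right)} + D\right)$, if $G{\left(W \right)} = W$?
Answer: $7140$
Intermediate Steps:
$- 84 \left(G{\left(4 \right)} + D\right) = - 84 \left(4 - 89\right) = \left(-84\right) \left(-85\right) = 7140$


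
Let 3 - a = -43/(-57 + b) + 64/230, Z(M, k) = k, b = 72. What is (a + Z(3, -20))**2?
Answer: 24720784/119025 ≈ 207.69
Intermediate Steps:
a = 1928/345 (a = 3 - (-43/(-57 + 72) + 64/230) = 3 - (-43/15 + 64*(1/230)) = 3 - (-43*1/15 + 32/115) = 3 - (-43/15 + 32/115) = 3 - 1*(-893/345) = 3 + 893/345 = 1928/345 ≈ 5.5884)
(a + Z(3, -20))**2 = (1928/345 - 20)**2 = (-4972/345)**2 = 24720784/119025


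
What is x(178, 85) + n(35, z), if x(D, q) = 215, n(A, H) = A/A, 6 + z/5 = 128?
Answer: 216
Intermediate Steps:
z = 610 (z = -30 + 5*128 = -30 + 640 = 610)
n(A, H) = 1
x(178, 85) + n(35, z) = 215 + 1 = 216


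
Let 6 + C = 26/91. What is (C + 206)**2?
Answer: 1965604/49 ≈ 40114.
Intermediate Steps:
C = -40/7 (C = -6 + 26/91 = -6 + 26*(1/91) = -6 + 2/7 = -40/7 ≈ -5.7143)
(C + 206)**2 = (-40/7 + 206)**2 = (1402/7)**2 = 1965604/49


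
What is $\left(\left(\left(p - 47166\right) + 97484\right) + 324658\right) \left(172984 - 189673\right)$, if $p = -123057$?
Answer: $-4204276191$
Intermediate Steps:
$\left(\left(\left(p - 47166\right) + 97484\right) + 324658\right) \left(172984 - 189673\right) = \left(\left(\left(-123057 - 47166\right) + 97484\right) + 324658\right) \left(172984 - 189673\right) = \left(\left(-170223 + 97484\right) + 324658\right) \left(-16689\right) = \left(-72739 + 324658\right) \left(-16689\right) = 251919 \left(-16689\right) = -4204276191$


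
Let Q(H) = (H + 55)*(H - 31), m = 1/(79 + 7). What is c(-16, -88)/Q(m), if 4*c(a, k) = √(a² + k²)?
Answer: -14792*√5/2521623 ≈ -0.013117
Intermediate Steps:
m = 1/86 ≈ 0.011628
Q(H) = (-31 + H)*(55 + H) (Q(H) = (55 + H)*(-31 + H) = (-31 + H)*(55 + H))
c(a, k) = √(a² + k²)/4
c(-16, -88)/Q(m) = (√((-16)² + (-88)²)/4)/(-1705 + (1/86)² + 24*(1/86)) = (√(256 + 7744)/4)/(-1705 + 1/7396 + 12/43) = (√8000/4)/(-12608115/7396) = ((40*√5)/4)*(-7396/12608115) = (10*√5)*(-7396/12608115) = -14792*√5/2521623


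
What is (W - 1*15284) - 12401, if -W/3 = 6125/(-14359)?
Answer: -397510540/14359 ≈ -27684.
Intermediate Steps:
W = 18375/14359 (W = -18375/(-14359) = -18375*(-1)/14359 = -3*(-6125/14359) = 18375/14359 ≈ 1.2797)
(W - 1*15284) - 12401 = (18375/14359 - 1*15284) - 12401 = (18375/14359 - 15284) - 12401 = -219444581/14359 - 12401 = -397510540/14359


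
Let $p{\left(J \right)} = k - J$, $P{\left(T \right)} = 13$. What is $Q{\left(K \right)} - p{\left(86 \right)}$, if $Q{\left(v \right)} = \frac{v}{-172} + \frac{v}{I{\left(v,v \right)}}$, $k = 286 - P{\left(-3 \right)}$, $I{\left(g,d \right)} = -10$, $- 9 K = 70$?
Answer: $- \frac{144101}{774} \approx -186.18$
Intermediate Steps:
$K = - \frac{70}{9}$ ($K = \left(- \frac{1}{9}\right) 70 = - \frac{70}{9} \approx -7.7778$)
$k = 273$ ($k = 286 - 13 = 273$)
$p{\left(J \right)} = 273 - J$
$Q{\left(v \right)} = - \frac{91 v}{860}$ ($Q{\left(v \right)} = \frac{v}{-172} + \frac{v}{-10} = v \left(- \frac{1}{172}\right) + v \left(- \frac{1}{10}\right) = - \frac{v}{172} - \frac{v}{10} = - \frac{91 v}{860}$)
$Q{\left(K \right)} - p{\left(86 \right)} = \left(- \frac{91}{860}\right) \left(- \frac{70}{9}\right) - \left(273 - 86\right) = \frac{637}{774} - \left(273 - 86\right) = \frac{637}{774} - 187 = - \frac{144101}{774}$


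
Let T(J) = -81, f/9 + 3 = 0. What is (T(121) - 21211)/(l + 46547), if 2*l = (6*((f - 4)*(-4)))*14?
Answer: -21292/51755 ≈ -0.41140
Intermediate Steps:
f = -27 (f = -27 + 9*0 = -27 + 0 = -27)
l = 5208 (l = ((6*((-27 - 4)*(-4)))*14)/2 = ((6*(-31*(-4)))*14)/2 = ((6*124)*14)/2 = (744*14)/2 = (½)*10416 = 5208)
(T(121) - 21211)/(l + 46547) = (-81 - 21211)/(5208 + 46547) = -21292/51755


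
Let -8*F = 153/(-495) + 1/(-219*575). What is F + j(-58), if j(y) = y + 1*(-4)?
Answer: -171654661/2770350 ≈ -61.961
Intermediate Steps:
j(y) = -4 + y (j(y) = y - 4 = -4 + y)
F = 107039/2770350 (F = -(153/(-495) + 1/(-219*575))/8 = -(153*(-1/495) - 1/219*1/575)/8 = -(-17/55 - 1/125925)/8 = -⅛*(-428156/1385175) = 107039/2770350 ≈ 0.038637)
F + j(-58) = 107039/2770350 + (-4 - 58) = 107039/2770350 - 62 = -171654661/2770350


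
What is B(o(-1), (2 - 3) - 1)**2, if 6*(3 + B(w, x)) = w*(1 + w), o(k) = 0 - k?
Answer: 64/9 ≈ 7.1111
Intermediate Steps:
o(k) = -k
B(w, x) = -3 + w*(1 + w)/6 (B(w, x) = -3 + (w*(1 + w))/6 = -3 + w*(1 + w)/6)
B(o(-1), (2 - 3) - 1)**2 = (-3 + (-1*(-1))/6 + (-1*(-1))**2/6)**2 = (-3 + (1/6)*1 + (1/6)*1**2)**2 = (-3 + 1/6 + (1/6)*1)**2 = (-3 + 1/6 + 1/6)**2 = (-8/3)**2 = 64/9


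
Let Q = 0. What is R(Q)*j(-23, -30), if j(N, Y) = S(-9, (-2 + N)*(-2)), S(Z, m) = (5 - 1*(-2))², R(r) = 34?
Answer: 1666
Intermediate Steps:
S(Z, m) = 49 (S(Z, m) = (5 + 2)² = 7² = 49)
j(N, Y) = 49
R(Q)*j(-23, -30) = 34*49 = 1666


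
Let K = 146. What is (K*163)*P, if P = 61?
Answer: 1451678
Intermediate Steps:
(K*163)*P = (146*163)*61 = 23798*61 = 1451678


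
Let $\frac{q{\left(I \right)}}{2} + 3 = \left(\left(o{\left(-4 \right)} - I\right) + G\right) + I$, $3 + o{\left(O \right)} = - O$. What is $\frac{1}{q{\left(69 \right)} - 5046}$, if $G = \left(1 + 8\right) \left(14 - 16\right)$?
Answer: $- \frac{1}{5086} \approx -0.00019662$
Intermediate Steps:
$o{\left(O \right)} = -3 - O$
$G = -18$ ($G = 9 \left(-2\right) = -18$)
$q{\left(I \right)} = -40$ ($q{\left(I \right)} = -6 + 2 \left(\left(\left(\left(-3 - -4\right) - I\right) - 18\right) + I\right) = -6 + 2 \left(\left(\left(\left(-3 + 4\right) - I\right) - 18\right) + I\right) = -6 + 2 \left(\left(\left(1 - I\right) - 18\right) + I\right) = -6 + 2 \left(\left(-17 - I\right) + I\right) = -6 + 2 \left(-17\right) = -6 - 34 = -40$)
$\frac{1}{q{\left(69 \right)} - 5046} = \frac{1}{-40 - 5046} = \frac{1}{-5086} = - \frac{1}{5086}$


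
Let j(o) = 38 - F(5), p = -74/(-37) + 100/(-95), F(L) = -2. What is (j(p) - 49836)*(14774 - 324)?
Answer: -719552200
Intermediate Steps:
p = 18/19 (p = -74*(-1/37) + 100*(-1/95) = 2 - 20/19 = 18/19 ≈ 0.94737)
j(o) = 40 (j(o) = 38 - 1*(-2) = 38 + 2 = 40)
(j(p) - 49836)*(14774 - 324) = (40 - 49836)*(14774 - 324) = -49796*14450 = -719552200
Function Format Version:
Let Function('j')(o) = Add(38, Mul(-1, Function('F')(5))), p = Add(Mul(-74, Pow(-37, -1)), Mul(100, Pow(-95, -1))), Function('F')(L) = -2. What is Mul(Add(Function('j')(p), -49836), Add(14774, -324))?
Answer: -719552200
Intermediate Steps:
p = Rational(18, 19) (p = Add(Mul(-74, Rational(-1, 37)), Mul(100, Rational(-1, 95))) = Add(2, Rational(-20, 19)) = Rational(18, 19) ≈ 0.94737)
Function('j')(o) = 40 (Function('j')(o) = Add(38, Mul(-1, -2)) = Add(38, 2) = 40)
Mul(Add(Function('j')(p), -49836), Add(14774, -324)) = Mul(Add(40, -49836), Add(14774, -324)) = Mul(-49796, 14450) = -719552200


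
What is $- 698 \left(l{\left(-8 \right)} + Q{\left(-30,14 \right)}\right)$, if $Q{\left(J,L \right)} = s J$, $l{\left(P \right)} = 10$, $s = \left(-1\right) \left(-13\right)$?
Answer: $265240$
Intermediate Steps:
$s = 13$
$Q{\left(J,L \right)} = 13 J$
$- 698 \left(l{\left(-8 \right)} + Q{\left(-30,14 \right)}\right) = - 698 \left(10 + 13 \left(-30\right)\right) = - 698 \left(10 - 390\right) = \left(-698\right) \left(-380\right) = 265240$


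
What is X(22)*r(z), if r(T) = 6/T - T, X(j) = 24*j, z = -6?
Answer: 2640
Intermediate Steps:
r(T) = -T + 6/T
X(22)*r(z) = (24*22)*(-1*(-6) + 6/(-6)) = 528*(6 + 6*(-⅙)) = 528*(6 - 1) = 528*5 = 2640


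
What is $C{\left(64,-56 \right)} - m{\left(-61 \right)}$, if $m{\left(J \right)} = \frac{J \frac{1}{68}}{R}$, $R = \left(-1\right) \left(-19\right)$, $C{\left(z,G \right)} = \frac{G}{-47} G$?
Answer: $- \frac{4048845}{60724} \approx -66.676$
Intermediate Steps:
$C{\left(z,G \right)} = - \frac{G^{2}}{47}$ ($C{\left(z,G \right)} = G \left(- \frac{1}{47}\right) G = - \frac{G}{47} G = - \frac{G^{2}}{47}$)
$R = 19$
$m{\left(J \right)} = \frac{J}{1292}$ ($m{\left(J \right)} = \frac{J \frac{1}{68}}{19} = J \frac{1}{68} \cdot \frac{1}{19} = \frac{J}{68} \cdot \frac{1}{19} = \frac{J}{1292}$)
$C{\left(64,-56 \right)} - m{\left(-61 \right)} = - \frac{\left(-56\right)^{2}}{47} - \frac{1}{1292} \left(-61\right) = \left(- \frac{1}{47}\right) 3136 - - \frac{61}{1292} = - \frac{3136}{47} + \frac{61}{1292} = - \frac{4048845}{60724}$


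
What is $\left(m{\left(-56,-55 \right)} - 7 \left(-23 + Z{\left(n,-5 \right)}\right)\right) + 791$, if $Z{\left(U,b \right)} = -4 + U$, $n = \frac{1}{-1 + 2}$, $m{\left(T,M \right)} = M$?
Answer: $918$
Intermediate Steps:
$n = 1$ ($n = 1^{-1} = 1$)
$\left(m{\left(-56,-55 \right)} - 7 \left(-23 + Z{\left(n,-5 \right)}\right)\right) + 791 = \left(-55 - 7 \left(-23 + \left(-4 + 1\right)\right)\right) + 791 = \left(-55 - 7 \left(-23 - 3\right)\right) + 791 = \left(-55 - -182\right) + 791 = \left(-55 + 182\right) + 791 = 127 + 791 = 918$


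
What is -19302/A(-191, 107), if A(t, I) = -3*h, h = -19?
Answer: -6434/19 ≈ -338.63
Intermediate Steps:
A(t, I) = 57 (A(t, I) = -3*(-19) = 57)
-19302/A(-191, 107) = -19302/57 = -19302*1/57 = -6434/19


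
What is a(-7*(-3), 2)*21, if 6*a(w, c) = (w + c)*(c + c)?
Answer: 322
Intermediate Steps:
a(w, c) = c*(c + w)/3 (a(w, c) = ((w + c)*(c + c))/6 = ((c + w)*(2*c))/6 = (2*c*(c + w))/6 = c*(c + w)/3)
a(-7*(-3), 2)*21 = ((⅓)*2*(2 - 7*(-3)))*21 = ((⅓)*2*(2 + 21))*21 = ((⅓)*2*23)*21 = (46/3)*21 = 322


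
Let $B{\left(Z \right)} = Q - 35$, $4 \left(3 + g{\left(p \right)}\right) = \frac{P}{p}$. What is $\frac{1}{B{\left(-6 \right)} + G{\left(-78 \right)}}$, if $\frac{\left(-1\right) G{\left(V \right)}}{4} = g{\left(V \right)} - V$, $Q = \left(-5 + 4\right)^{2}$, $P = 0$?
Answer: $- \frac{1}{334} \approx -0.002994$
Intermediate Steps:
$g{\left(p \right)} = -3$ ($g{\left(p \right)} = -3 + \frac{0 \frac{1}{p}}{4} = -3 + \frac{1}{4} \cdot 0 = -3 + 0 = -3$)
$Q = 1$ ($Q = \left(-1\right)^{2} = 1$)
$G{\left(V \right)} = 12 + 4 V$ ($G{\left(V \right)} = - 4 \left(-3 - V\right) = 12 + 4 V$)
$B{\left(Z \right)} = -34$ ($B{\left(Z \right)} = 1 - 35 = -34$)
$\frac{1}{B{\left(-6 \right)} + G{\left(-78 \right)}} = \frac{1}{-34 + \left(12 + 4 \left(-78\right)\right)} = \frac{1}{-34 + \left(12 - 312\right)} = \frac{1}{-34 - 300} = \frac{1}{-334} = - \frac{1}{334}$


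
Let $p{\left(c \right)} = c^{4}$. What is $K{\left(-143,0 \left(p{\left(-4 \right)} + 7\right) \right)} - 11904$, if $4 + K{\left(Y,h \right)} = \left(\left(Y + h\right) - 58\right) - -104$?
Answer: $-12005$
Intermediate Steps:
$K{\left(Y,h \right)} = 42 + Y + h$ ($K{\left(Y,h \right)} = -4 - \left(-46 - Y - h\right) = -4 + \left(\left(-58 + Y + h\right) + 104\right) = -4 + \left(46 + Y + h\right) = 42 + Y + h$)
$K{\left(-143,0 \left(p{\left(-4 \right)} + 7\right) \right)} - 11904 = \left(42 - 143 + 0 \left(\left(-4\right)^{4} + 7\right)\right) - 11904 = \left(42 - 143 + 0 \left(256 + 7\right)\right) - 11904 = \left(42 - 143 + 0 \cdot 263\right) - 11904 = \left(42 - 143 + 0\right) - 11904 = -101 - 11904 = -12005$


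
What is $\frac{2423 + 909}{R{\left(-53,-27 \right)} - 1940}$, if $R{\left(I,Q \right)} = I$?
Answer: $- \frac{3332}{1993} \approx -1.6719$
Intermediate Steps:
$\frac{2423 + 909}{R{\left(-53,-27 \right)} - 1940} = \frac{2423 + 909}{-53 - 1940} = \frac{3332}{-1993} = 3332 \left(- \frac{1}{1993}\right) = - \frac{3332}{1993}$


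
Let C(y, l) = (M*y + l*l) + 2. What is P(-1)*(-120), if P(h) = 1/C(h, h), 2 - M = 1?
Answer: -60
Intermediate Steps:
M = 1 (M = 2 - 1*1 = 2 - 1 = 1)
C(y, l) = 2 + y + l**2 (C(y, l) = (1*y + l*l) + 2 = (y + l**2) + 2 = 2 + y + l**2)
P(h) = 1/(2 + h + h**2)
P(-1)*(-120) = -120/(2 - 1 + (-1)**2) = -120/(2 - 1 + 1) = -120/2 = (1/2)*(-120) = -60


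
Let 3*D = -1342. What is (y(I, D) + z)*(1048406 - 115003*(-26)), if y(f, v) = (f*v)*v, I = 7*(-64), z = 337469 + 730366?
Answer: -3219565694702788/9 ≈ -3.5773e+14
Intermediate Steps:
D = -1342/3 (D = (⅓)*(-1342) = -1342/3 ≈ -447.33)
z = 1067835
I = -448
y(f, v) = f*v²
(y(I, D) + z)*(1048406 - 115003*(-26)) = (-448*(-1342/3)² + 1067835)*(1048406 - 115003*(-26)) = (-448*1800964/9 + 1067835)*(1048406 + 2990078) = (-806831872/9 + 1067835)*4038484 = -797221357/9*4038484 = -3219565694702788/9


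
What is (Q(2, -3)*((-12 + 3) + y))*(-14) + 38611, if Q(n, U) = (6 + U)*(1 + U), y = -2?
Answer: 37687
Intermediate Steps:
Q(n, U) = (1 + U)*(6 + U)
(Q(2, -3)*((-12 + 3) + y))*(-14) + 38611 = ((6 + (-3)**2 + 7*(-3))*((-12 + 3) - 2))*(-14) + 38611 = ((6 + 9 - 21)*(-9 - 2))*(-14) + 38611 = -6*(-11)*(-14) + 38611 = 66*(-14) + 38611 = -924 + 38611 = 37687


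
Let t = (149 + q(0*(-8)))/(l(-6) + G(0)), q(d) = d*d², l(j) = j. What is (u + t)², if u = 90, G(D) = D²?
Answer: 152881/36 ≈ 4246.7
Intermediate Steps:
q(d) = d³
t = -149/6 (t = (149 + (0*(-8))³)/(-6 + 0²) = (149 + 0³)/(-6 + 0) = (149 + 0)/(-6) = 149*(-⅙) = -149/6 ≈ -24.833)
(u + t)² = (90 - 149/6)² = (391/6)² = 152881/36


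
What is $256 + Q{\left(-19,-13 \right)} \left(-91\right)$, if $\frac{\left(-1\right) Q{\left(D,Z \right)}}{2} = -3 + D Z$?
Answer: $44664$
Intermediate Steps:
$Q{\left(D,Z \right)} = 6 - 2 D Z$ ($Q{\left(D,Z \right)} = - 2 \left(-3 + D Z\right) = 6 - 2 D Z$)
$256 + Q{\left(-19,-13 \right)} \left(-91\right) = 256 + \left(6 - \left(-38\right) \left(-13\right)\right) \left(-91\right) = 256 + \left(6 - 494\right) \left(-91\right) = 256 - -44408 = 256 + 44408 = 44664$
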